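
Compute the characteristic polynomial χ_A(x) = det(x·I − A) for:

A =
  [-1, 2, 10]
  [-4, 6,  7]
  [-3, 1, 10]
x^3 - 15*x^2 + 75*x - 125

Expanding det(x·I − A) (e.g. by cofactor expansion or by noting that A is similar to its Jordan form J, which has the same characteristic polynomial as A) gives
  χ_A(x) = x^3 - 15*x^2 + 75*x - 125
which factors as (x - 5)^3. The eigenvalues (with algebraic multiplicities) are λ = 5 with multiplicity 3.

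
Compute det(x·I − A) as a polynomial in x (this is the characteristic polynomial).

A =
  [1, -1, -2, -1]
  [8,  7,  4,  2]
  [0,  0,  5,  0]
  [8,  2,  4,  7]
x^4 - 20*x^3 + 150*x^2 - 500*x + 625

Expanding det(x·I − A) (e.g. by cofactor expansion or by noting that A is similar to its Jordan form J, which has the same characteristic polynomial as A) gives
  χ_A(x) = x^4 - 20*x^3 + 150*x^2 - 500*x + 625
which factors as (x - 5)^4. The eigenvalues (with algebraic multiplicities) are λ = 5 with multiplicity 4.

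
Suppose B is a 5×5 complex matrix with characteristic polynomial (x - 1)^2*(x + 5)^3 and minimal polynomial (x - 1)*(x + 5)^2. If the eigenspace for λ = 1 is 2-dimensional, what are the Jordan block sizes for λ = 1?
Block sizes for λ = 1: [1, 1]

Step 1 — from the characteristic polynomial, algebraic multiplicity of λ = 1 is 2. From dim ker(B − (1)·I) = 2, there are exactly 2 Jordan blocks for λ = 1.
Step 2 — from the minimal polynomial, the factor (x − 1) tells us the largest block for λ = 1 has size 1.
Step 3 — with total size 2, 2 blocks, and largest block 1, the block sizes (in nonincreasing order) are [1, 1].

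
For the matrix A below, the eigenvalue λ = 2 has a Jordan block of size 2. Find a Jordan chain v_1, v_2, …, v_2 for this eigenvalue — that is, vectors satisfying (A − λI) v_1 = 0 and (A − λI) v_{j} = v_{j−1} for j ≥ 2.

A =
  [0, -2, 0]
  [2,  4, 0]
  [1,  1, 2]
A Jordan chain for λ = 2 of length 2:
v_1 = (-2, 2, 1)ᵀ
v_2 = (1, 0, 0)ᵀ

Let N = A − (2)·I. We want v_2 with N^2 v_2 = 0 but N^1 v_2 ≠ 0; then v_{j-1} := N · v_j for j = 2, …, 2.

Pick v_2 = (1, 0, 0)ᵀ.
Then v_1 = N · v_2 = (-2, 2, 1)ᵀ.

Sanity check: (A − (2)·I) v_1 = (0, 0, 0)ᵀ = 0. ✓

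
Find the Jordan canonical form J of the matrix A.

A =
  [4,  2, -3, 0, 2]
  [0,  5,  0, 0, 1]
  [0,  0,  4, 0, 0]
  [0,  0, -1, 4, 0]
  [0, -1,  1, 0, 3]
J_3(4) ⊕ J_1(4) ⊕ J_1(4)

The characteristic polynomial is
  det(x·I − A) = x^5 - 20*x^4 + 160*x^3 - 640*x^2 + 1280*x - 1024 = (x - 4)^5

Eigenvalues and multiplicities (the geometric multiplicity of λ is n − rank(A − λI), which equals the number of Jordan blocks for λ):
  λ = 4: algebraic multiplicity = 5, geometric multiplicity = 3

Determining the block sizes for each eigenvalue:
  λ = 4: with am = 5 and gm = 3, the partition is not yet determined (e.g. several partitions of 5 into 3 parts exist). Let N = A − (4)·I. Computing rank(N^1) = 2, rank(N^2) = 1, rank(N^3) = 0; the number of blocks of size ≥ j is rank(N^{j−1}) − rank(N^j), giving [3, 1, 1]. So we have 1 block(s) of size 3, 2 block(s) of size 1 → block sizes [3, 1, 1]

Assembling the blocks gives a Jordan form
J =
  [4, 1, 0, 0, 0]
  [0, 4, 1, 0, 0]
  [0, 0, 4, 0, 0]
  [0, 0, 0, 4, 0]
  [0, 0, 0, 0, 4]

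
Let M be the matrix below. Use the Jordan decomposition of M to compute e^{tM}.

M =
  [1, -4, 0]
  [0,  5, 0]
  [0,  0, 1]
e^{tM} =
  [exp(t), -exp(5*t) + exp(t), 0]
  [0, exp(5*t), 0]
  [0, 0, exp(t)]

Strategy: write M = P · J · P⁻¹ where J is a Jordan canonical form, so e^{tM} = P · e^{tJ} · P⁻¹, and e^{tJ} can be computed block-by-block.

M has Jordan form
J =
  [1, 0, 0]
  [0, 1, 0]
  [0, 0, 5]
(up to reordering of blocks).

Per-block formulas:
  For a 1×1 block at λ = 5: exp(t · [5]) = [e^(5t)].
  For a 1×1 block at λ = 1: exp(t · [1]) = [e^(1t)].

After assembling e^{tJ} and conjugating by P, we get:

e^{tM} =
  [exp(t), -exp(5*t) + exp(t), 0]
  [0, exp(5*t), 0]
  [0, 0, exp(t)]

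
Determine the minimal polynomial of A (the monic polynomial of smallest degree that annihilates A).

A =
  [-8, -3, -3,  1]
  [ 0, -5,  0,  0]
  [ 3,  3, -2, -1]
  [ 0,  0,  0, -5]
x^2 + 10*x + 25

The characteristic polynomial is χ_A(x) = (x + 5)^4, so the eigenvalues are known. The minimal polynomial is
  m_A(x) = Π_λ (x − λ)^{k_λ}
where k_λ is the size of the *largest* Jordan block for λ (equivalently, the smallest k with (A − λI)^k v = 0 for every generalised eigenvector v of λ).

  λ = -5: largest Jordan block has size 2, contributing (x + 5)^2

So m_A(x) = (x + 5)^2 = x^2 + 10*x + 25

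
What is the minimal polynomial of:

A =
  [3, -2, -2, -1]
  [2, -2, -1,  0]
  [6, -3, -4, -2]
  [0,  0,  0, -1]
x^2 + 2*x + 1

The characteristic polynomial is χ_A(x) = (x + 1)^4, so the eigenvalues are known. The minimal polynomial is
  m_A(x) = Π_λ (x − λ)^{k_λ}
where k_λ is the size of the *largest* Jordan block for λ (equivalently, the smallest k with (A − λI)^k v = 0 for every generalised eigenvector v of λ).

  λ = -1: largest Jordan block has size 2, contributing (x + 1)^2

So m_A(x) = (x + 1)^2 = x^2 + 2*x + 1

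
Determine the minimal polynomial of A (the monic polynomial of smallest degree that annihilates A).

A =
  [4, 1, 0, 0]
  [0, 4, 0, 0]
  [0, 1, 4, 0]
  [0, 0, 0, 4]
x^2 - 8*x + 16

The characteristic polynomial is χ_A(x) = (x - 4)^4, so the eigenvalues are known. The minimal polynomial is
  m_A(x) = Π_λ (x − λ)^{k_λ}
where k_λ is the size of the *largest* Jordan block for λ (equivalently, the smallest k with (A − λI)^k v = 0 for every generalised eigenvector v of λ).

  λ = 4: largest Jordan block has size 2, contributing (x − 4)^2

So m_A(x) = (x - 4)^2 = x^2 - 8*x + 16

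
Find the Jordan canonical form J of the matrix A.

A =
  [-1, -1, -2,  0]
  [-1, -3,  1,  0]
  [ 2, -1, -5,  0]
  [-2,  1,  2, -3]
J_3(-3) ⊕ J_1(-3)

The characteristic polynomial is
  det(x·I − A) = x^4 + 12*x^3 + 54*x^2 + 108*x + 81 = (x + 3)^4

Eigenvalues and multiplicities (the geometric multiplicity of λ is n − rank(A − λI), which equals the number of Jordan blocks for λ):
  λ = -3: algebraic multiplicity = 4, geometric multiplicity = 2

Determining the block sizes for each eigenvalue:
  λ = -3: with am = 4 and gm = 2, the partition is not yet determined (e.g. several partitions of 4 into 2 parts exist). Let N = A − (-3)·I. Computing rank(N^1) = 2, rank(N^2) = 1, rank(N^3) = 0; the number of blocks of size ≥ j is rank(N^{j−1}) − rank(N^j), giving [2, 1, 1]. So we have 1 block(s) of size 3, 1 block(s) of size 1 → block sizes [3, 1]

Assembling the blocks gives a Jordan form
J =
  [-3,  1,  0,  0]
  [ 0, -3,  1,  0]
  [ 0,  0, -3,  0]
  [ 0,  0,  0, -3]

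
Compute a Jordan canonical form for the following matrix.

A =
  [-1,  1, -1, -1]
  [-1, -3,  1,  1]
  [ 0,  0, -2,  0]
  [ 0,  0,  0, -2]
J_2(-2) ⊕ J_1(-2) ⊕ J_1(-2)

The characteristic polynomial is
  det(x·I − A) = x^4 + 8*x^3 + 24*x^2 + 32*x + 16 = (x + 2)^4

Eigenvalues and multiplicities (the geometric multiplicity of λ is n − rank(A − λI), which equals the number of Jordan blocks for λ):
  λ = -2: algebraic multiplicity = 4, geometric multiplicity = 3

Determining the block sizes for each eigenvalue:
  λ = -2: 3 blocks summing to 4 forces exactly one block of size 2 and the rest size 1 → block sizes [2, 1, 1]

Assembling the blocks gives a Jordan form
J =
  [-2,  1,  0,  0]
  [ 0, -2,  0,  0]
  [ 0,  0, -2,  0]
  [ 0,  0,  0, -2]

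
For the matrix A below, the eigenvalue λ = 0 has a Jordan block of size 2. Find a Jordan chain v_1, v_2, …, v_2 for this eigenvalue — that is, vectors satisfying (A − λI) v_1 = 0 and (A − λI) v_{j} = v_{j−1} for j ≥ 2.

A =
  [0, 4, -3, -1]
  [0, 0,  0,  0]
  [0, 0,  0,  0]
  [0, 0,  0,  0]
A Jordan chain for λ = 0 of length 2:
v_1 = (4, 0, 0, 0)ᵀ
v_2 = (0, 1, 0, 0)ᵀ

Let N = A − (0)·I. We want v_2 with N^2 v_2 = 0 but N^1 v_2 ≠ 0; then v_{j-1} := N · v_j for j = 2, …, 2.

Pick v_2 = (0, 1, 0, 0)ᵀ.
Then v_1 = N · v_2 = (4, 0, 0, 0)ᵀ.

Sanity check: (A − (0)·I) v_1 = (0, 0, 0, 0)ᵀ = 0. ✓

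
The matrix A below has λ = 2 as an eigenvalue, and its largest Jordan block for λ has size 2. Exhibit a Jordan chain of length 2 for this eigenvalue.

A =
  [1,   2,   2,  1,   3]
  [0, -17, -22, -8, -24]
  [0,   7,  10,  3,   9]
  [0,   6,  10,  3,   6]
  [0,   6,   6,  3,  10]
A Jordan chain for λ = 2 of length 2:
v_1 = (0, -2, 1, 2, 0)ᵀ
v_2 = (1, -6, 2, 0, 3)ᵀ

Let N = A − (2)·I. We want v_2 with N^2 v_2 = 0 but N^1 v_2 ≠ 0; then v_{j-1} := N · v_j for j = 2, …, 2.

Pick v_2 = (1, -6, 2, 0, 3)ᵀ.
Then v_1 = N · v_2 = (0, -2, 1, 2, 0)ᵀ.

Sanity check: (A − (2)·I) v_1 = (0, 0, 0, 0, 0)ᵀ = 0. ✓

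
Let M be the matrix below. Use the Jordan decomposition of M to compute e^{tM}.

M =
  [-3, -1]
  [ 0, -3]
e^{tM} =
  [exp(-3*t), -t*exp(-3*t)]
  [0, exp(-3*t)]

Strategy: write M = P · J · P⁻¹ where J is a Jordan canonical form, so e^{tM} = P · e^{tJ} · P⁻¹, and e^{tJ} can be computed block-by-block.

M has Jordan form
J =
  [-3,  1]
  [ 0, -3]
(up to reordering of blocks).

Per-block formulas:
  For a 2×2 Jordan block J_2(-3): exp(t · J_2(-3)) = e^(-3t)·(I + t·N), where N is the 2×2 nilpotent shift.

After assembling e^{tJ} and conjugating by P, we get:

e^{tM} =
  [exp(-3*t), -t*exp(-3*t)]
  [0, exp(-3*t)]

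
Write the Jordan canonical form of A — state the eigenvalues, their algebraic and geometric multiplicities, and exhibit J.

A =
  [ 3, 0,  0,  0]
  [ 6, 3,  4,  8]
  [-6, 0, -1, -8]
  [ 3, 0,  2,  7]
J_2(3) ⊕ J_1(3) ⊕ J_1(3)

The characteristic polynomial is
  det(x·I − A) = x^4 - 12*x^3 + 54*x^2 - 108*x + 81 = (x - 3)^4

Eigenvalues and multiplicities (the geometric multiplicity of λ is n − rank(A − λI), which equals the number of Jordan blocks for λ):
  λ = 3: algebraic multiplicity = 4, geometric multiplicity = 3

Determining the block sizes for each eigenvalue:
  λ = 3: 3 blocks summing to 4 forces exactly one block of size 2 and the rest size 1 → block sizes [2, 1, 1]

Assembling the blocks gives a Jordan form
J =
  [3, 1, 0, 0]
  [0, 3, 0, 0]
  [0, 0, 3, 0]
  [0, 0, 0, 3]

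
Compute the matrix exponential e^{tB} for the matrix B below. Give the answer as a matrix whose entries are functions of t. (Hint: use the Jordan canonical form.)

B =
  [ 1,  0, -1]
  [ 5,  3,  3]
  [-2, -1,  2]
e^{tB} =
  [3*t^2*exp(2*t)/2 - t*exp(2*t) + exp(2*t), t^2*exp(2*t)/2, t^2*exp(2*t)/2 - t*exp(2*t)]
  [-3*t^2*exp(2*t) + 5*t*exp(2*t), -t^2*exp(2*t) + t*exp(2*t) + exp(2*t), -t^2*exp(2*t) + 3*t*exp(2*t)]
  [-3*t^2*exp(2*t)/2 - 2*t*exp(2*t), -t^2*exp(2*t)/2 - t*exp(2*t), -t^2*exp(2*t)/2 + exp(2*t)]

Strategy: write B = P · J · P⁻¹ where J is a Jordan canonical form, so e^{tB} = P · e^{tJ} · P⁻¹, and e^{tJ} can be computed block-by-block.

B has Jordan form
J =
  [2, 1, 0]
  [0, 2, 1]
  [0, 0, 2]
(up to reordering of blocks).

Per-block formulas:
  For a 3×3 Jordan block J_3(2): exp(t · J_3(2)) = e^(2t)·(I + t·N + (t^2/2)·N^2), where N is the 3×3 nilpotent shift.

After assembling e^{tJ} and conjugating by P, we get:

e^{tB} =
  [3*t^2*exp(2*t)/2 - t*exp(2*t) + exp(2*t), t^2*exp(2*t)/2, t^2*exp(2*t)/2 - t*exp(2*t)]
  [-3*t^2*exp(2*t) + 5*t*exp(2*t), -t^2*exp(2*t) + t*exp(2*t) + exp(2*t), -t^2*exp(2*t) + 3*t*exp(2*t)]
  [-3*t^2*exp(2*t)/2 - 2*t*exp(2*t), -t^2*exp(2*t)/2 - t*exp(2*t), -t^2*exp(2*t)/2 + exp(2*t)]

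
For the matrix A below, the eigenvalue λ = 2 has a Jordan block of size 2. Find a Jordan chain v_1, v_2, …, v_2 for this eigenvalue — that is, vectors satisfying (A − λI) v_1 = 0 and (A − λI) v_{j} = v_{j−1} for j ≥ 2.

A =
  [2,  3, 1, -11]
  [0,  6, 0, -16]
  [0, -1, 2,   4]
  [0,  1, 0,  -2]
A Jordan chain for λ = 2 of length 2:
v_1 = (3, 4, -1, 1)ᵀ
v_2 = (0, 1, 0, 0)ᵀ

Let N = A − (2)·I. We want v_2 with N^2 v_2 = 0 but N^1 v_2 ≠ 0; then v_{j-1} := N · v_j for j = 2, …, 2.

Pick v_2 = (0, 1, 0, 0)ᵀ.
Then v_1 = N · v_2 = (3, 4, -1, 1)ᵀ.

Sanity check: (A − (2)·I) v_1 = (0, 0, 0, 0)ᵀ = 0. ✓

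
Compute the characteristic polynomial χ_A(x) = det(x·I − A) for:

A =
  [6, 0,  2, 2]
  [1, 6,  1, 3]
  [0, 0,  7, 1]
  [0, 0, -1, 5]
x^4 - 24*x^3 + 216*x^2 - 864*x + 1296

Expanding det(x·I − A) (e.g. by cofactor expansion or by noting that A is similar to its Jordan form J, which has the same characteristic polynomial as A) gives
  χ_A(x) = x^4 - 24*x^3 + 216*x^2 - 864*x + 1296
which factors as (x - 6)^4. The eigenvalues (with algebraic multiplicities) are λ = 6 with multiplicity 4.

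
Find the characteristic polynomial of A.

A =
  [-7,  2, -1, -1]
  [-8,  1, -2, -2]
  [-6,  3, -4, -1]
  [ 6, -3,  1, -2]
x^4 + 12*x^3 + 54*x^2 + 108*x + 81

Expanding det(x·I − A) (e.g. by cofactor expansion or by noting that A is similar to its Jordan form J, which has the same characteristic polynomial as A) gives
  χ_A(x) = x^4 + 12*x^3 + 54*x^2 + 108*x + 81
which factors as (x + 3)^4. The eigenvalues (with algebraic multiplicities) are λ = -3 with multiplicity 4.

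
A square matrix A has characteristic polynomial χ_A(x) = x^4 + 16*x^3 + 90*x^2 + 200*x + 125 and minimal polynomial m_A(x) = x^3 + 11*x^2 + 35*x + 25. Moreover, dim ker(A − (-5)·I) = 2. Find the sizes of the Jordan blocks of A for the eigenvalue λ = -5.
Block sizes for λ = -5: [2, 1]

Step 1 — from the characteristic polynomial, algebraic multiplicity of λ = -5 is 3. From dim ker(A − (-5)·I) = 2, there are exactly 2 Jordan blocks for λ = -5.
Step 2 — from the minimal polynomial, the factor (x + 5)^2 tells us the largest block for λ = -5 has size 2.
Step 3 — with total size 3, 2 blocks, and largest block 2, the block sizes (in nonincreasing order) are [2, 1].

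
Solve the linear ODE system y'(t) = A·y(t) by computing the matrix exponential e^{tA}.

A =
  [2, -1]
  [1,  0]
e^{tA} =
  [t*exp(t) + exp(t), -t*exp(t)]
  [t*exp(t), -t*exp(t) + exp(t)]

Strategy: write A = P · J · P⁻¹ where J is a Jordan canonical form, so e^{tA} = P · e^{tJ} · P⁻¹, and e^{tJ} can be computed block-by-block.

A has Jordan form
J =
  [1, 1]
  [0, 1]
(up to reordering of blocks).

Per-block formulas:
  For a 2×2 Jordan block J_2(1): exp(t · J_2(1)) = e^(1t)·(I + t·N), where N is the 2×2 nilpotent shift.

After assembling e^{tJ} and conjugating by P, we get:

e^{tA} =
  [t*exp(t) + exp(t), -t*exp(t)]
  [t*exp(t), -t*exp(t) + exp(t)]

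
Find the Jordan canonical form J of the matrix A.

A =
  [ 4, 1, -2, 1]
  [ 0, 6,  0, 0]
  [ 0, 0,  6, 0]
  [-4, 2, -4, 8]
J_2(6) ⊕ J_1(6) ⊕ J_1(6)

The characteristic polynomial is
  det(x·I − A) = x^4 - 24*x^3 + 216*x^2 - 864*x + 1296 = (x - 6)^4

Eigenvalues and multiplicities (the geometric multiplicity of λ is n − rank(A − λI), which equals the number of Jordan blocks for λ):
  λ = 6: algebraic multiplicity = 4, geometric multiplicity = 3

Determining the block sizes for each eigenvalue:
  λ = 6: 3 blocks summing to 4 forces exactly one block of size 2 and the rest size 1 → block sizes [2, 1, 1]

Assembling the blocks gives a Jordan form
J =
  [6, 1, 0, 0]
  [0, 6, 0, 0]
  [0, 0, 6, 0]
  [0, 0, 0, 6]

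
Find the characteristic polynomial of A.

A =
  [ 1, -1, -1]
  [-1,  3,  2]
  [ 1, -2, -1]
x^3 - 3*x^2 + 3*x - 1

Expanding det(x·I − A) (e.g. by cofactor expansion or by noting that A is similar to its Jordan form J, which has the same characteristic polynomial as A) gives
  χ_A(x) = x^3 - 3*x^2 + 3*x - 1
which factors as (x - 1)^3. The eigenvalues (with algebraic multiplicities) are λ = 1 with multiplicity 3.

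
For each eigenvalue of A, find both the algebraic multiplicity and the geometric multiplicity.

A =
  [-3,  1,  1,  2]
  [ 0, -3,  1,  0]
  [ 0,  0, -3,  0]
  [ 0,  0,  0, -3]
λ = -3: alg = 4, geom = 2

Step 1 — factor the characteristic polynomial to read off the algebraic multiplicities:
  χ_A(x) = (x + 3)^4

Step 2 — compute geometric multiplicities via the rank-nullity identity g(λ) = n − rank(A − λI):
  rank(A − (-3)·I) = 2, so dim ker(A − (-3)·I) = n − 2 = 2

Summary:
  λ = -3: algebraic multiplicity = 4, geometric multiplicity = 2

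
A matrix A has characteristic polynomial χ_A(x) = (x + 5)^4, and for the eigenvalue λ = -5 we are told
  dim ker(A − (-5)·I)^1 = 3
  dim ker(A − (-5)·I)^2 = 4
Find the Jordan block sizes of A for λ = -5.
Block sizes for λ = -5: [2, 1, 1]

From the dimensions of kernels of powers, the number of Jordan blocks of size at least j is d_j − d_{j−1} where d_j = dim ker(N^j) (with d_0 = 0). Computing the differences gives [3, 1].
The number of blocks of size exactly k is (#blocks of size ≥ k) − (#blocks of size ≥ k + 1), so the partition is: 2 block(s) of size 1, 1 block(s) of size 2.
In nonincreasing order the block sizes are [2, 1, 1].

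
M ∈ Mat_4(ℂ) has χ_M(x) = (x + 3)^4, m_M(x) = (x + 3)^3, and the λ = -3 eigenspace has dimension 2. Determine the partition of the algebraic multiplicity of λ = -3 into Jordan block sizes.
Block sizes for λ = -3: [3, 1]

Step 1 — from the characteristic polynomial, algebraic multiplicity of λ = -3 is 4. From dim ker(M − (-3)·I) = 2, there are exactly 2 Jordan blocks for λ = -3.
Step 2 — from the minimal polynomial, the factor (x + 3)^3 tells us the largest block for λ = -3 has size 3.
Step 3 — with total size 4, 2 blocks, and largest block 3, the block sizes (in nonincreasing order) are [3, 1].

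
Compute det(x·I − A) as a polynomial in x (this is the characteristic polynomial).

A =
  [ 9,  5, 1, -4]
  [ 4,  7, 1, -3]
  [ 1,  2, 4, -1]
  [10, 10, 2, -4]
x^4 - 16*x^3 + 96*x^2 - 256*x + 256

Expanding det(x·I − A) (e.g. by cofactor expansion or by noting that A is similar to its Jordan form J, which has the same characteristic polynomial as A) gives
  χ_A(x) = x^4 - 16*x^3 + 96*x^2 - 256*x + 256
which factors as (x - 4)^4. The eigenvalues (with algebraic multiplicities) are λ = 4 with multiplicity 4.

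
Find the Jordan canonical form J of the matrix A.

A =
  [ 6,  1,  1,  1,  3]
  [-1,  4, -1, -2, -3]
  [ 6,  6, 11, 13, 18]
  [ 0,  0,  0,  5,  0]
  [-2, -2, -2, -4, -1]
J_2(5) ⊕ J_2(5) ⊕ J_1(5)

The characteristic polynomial is
  det(x·I − A) = x^5 - 25*x^4 + 250*x^3 - 1250*x^2 + 3125*x - 3125 = (x - 5)^5

Eigenvalues and multiplicities (the geometric multiplicity of λ is n − rank(A − λI), which equals the number of Jordan blocks for λ):
  λ = 5: algebraic multiplicity = 5, geometric multiplicity = 3

Determining the block sizes for each eigenvalue:
  λ = 5: with am = 5 and gm = 3, the partition is not yet determined (e.g. several partitions of 5 into 3 parts exist). Let N = A − (5)·I. Computing rank(N^1) = 2, rank(N^2) = 0; the number of blocks of size ≥ j is rank(N^{j−1}) − rank(N^j), giving [3, 2]. So we have 2 block(s) of size 2, 1 block(s) of size 1 → block sizes [2, 2, 1]

Assembling the blocks gives a Jordan form
J =
  [5, 1, 0, 0, 0]
  [0, 5, 0, 0, 0]
  [0, 0, 5, 1, 0]
  [0, 0, 0, 5, 0]
  [0, 0, 0, 0, 5]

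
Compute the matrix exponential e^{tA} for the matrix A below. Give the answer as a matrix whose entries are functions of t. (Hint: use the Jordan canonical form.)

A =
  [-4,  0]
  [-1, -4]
e^{tA} =
  [exp(-4*t), 0]
  [-t*exp(-4*t), exp(-4*t)]

Strategy: write A = P · J · P⁻¹ where J is a Jordan canonical form, so e^{tA} = P · e^{tJ} · P⁻¹, and e^{tJ} can be computed block-by-block.

A has Jordan form
J =
  [-4,  1]
  [ 0, -4]
(up to reordering of blocks).

Per-block formulas:
  For a 2×2 Jordan block J_2(-4): exp(t · J_2(-4)) = e^(-4t)·(I + t·N), where N is the 2×2 nilpotent shift.

After assembling e^{tJ} and conjugating by P, we get:

e^{tA} =
  [exp(-4*t), 0]
  [-t*exp(-4*t), exp(-4*t)]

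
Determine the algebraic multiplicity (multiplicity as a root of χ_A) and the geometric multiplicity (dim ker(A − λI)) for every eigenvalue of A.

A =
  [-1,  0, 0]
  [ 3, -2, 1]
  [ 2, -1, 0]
λ = -1: alg = 3, geom = 1

Step 1 — factor the characteristic polynomial to read off the algebraic multiplicities:
  χ_A(x) = (x + 1)^3

Step 2 — compute geometric multiplicities via the rank-nullity identity g(λ) = n − rank(A − λI):
  rank(A − (-1)·I) = 2, so dim ker(A − (-1)·I) = n − 2 = 1

Summary:
  λ = -1: algebraic multiplicity = 3, geometric multiplicity = 1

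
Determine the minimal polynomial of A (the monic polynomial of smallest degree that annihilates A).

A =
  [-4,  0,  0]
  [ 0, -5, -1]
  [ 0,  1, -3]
x^2 + 8*x + 16

The characteristic polynomial is χ_A(x) = (x + 4)^3, so the eigenvalues are known. The minimal polynomial is
  m_A(x) = Π_λ (x − λ)^{k_λ}
where k_λ is the size of the *largest* Jordan block for λ (equivalently, the smallest k with (A − λI)^k v = 0 for every generalised eigenvector v of λ).

  λ = -4: largest Jordan block has size 2, contributing (x + 4)^2

So m_A(x) = (x + 4)^2 = x^2 + 8*x + 16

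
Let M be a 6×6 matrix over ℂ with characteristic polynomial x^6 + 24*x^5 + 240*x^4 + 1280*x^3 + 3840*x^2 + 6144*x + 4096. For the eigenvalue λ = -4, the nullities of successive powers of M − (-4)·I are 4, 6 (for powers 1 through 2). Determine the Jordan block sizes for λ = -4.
Block sizes for λ = -4: [2, 2, 1, 1]

From the dimensions of kernels of powers, the number of Jordan blocks of size at least j is d_j − d_{j−1} where d_j = dim ker(N^j) (with d_0 = 0). Computing the differences gives [4, 2].
The number of blocks of size exactly k is (#blocks of size ≥ k) − (#blocks of size ≥ k + 1), so the partition is: 2 block(s) of size 1, 2 block(s) of size 2.
In nonincreasing order the block sizes are [2, 2, 1, 1].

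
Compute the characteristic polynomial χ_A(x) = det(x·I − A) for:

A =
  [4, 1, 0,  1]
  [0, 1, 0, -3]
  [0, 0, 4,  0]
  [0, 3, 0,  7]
x^4 - 16*x^3 + 96*x^2 - 256*x + 256

Expanding det(x·I − A) (e.g. by cofactor expansion or by noting that A is similar to its Jordan form J, which has the same characteristic polynomial as A) gives
  χ_A(x) = x^4 - 16*x^3 + 96*x^2 - 256*x + 256
which factors as (x - 4)^4. The eigenvalues (with algebraic multiplicities) are λ = 4 with multiplicity 4.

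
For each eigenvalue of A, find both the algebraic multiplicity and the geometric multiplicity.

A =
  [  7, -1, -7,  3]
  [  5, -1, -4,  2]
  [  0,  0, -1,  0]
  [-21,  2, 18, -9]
λ = -1: alg = 4, geom = 2

Step 1 — factor the characteristic polynomial to read off the algebraic multiplicities:
  χ_A(x) = (x + 1)^4

Step 2 — compute geometric multiplicities via the rank-nullity identity g(λ) = n − rank(A − λI):
  rank(A − (-1)·I) = 2, so dim ker(A − (-1)·I) = n − 2 = 2

Summary:
  λ = -1: algebraic multiplicity = 4, geometric multiplicity = 2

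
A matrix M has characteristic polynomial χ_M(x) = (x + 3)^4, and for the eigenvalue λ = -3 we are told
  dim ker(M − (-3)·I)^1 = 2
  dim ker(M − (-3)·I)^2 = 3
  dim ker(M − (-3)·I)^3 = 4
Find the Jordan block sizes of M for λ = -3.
Block sizes for λ = -3: [3, 1]

From the dimensions of kernels of powers, the number of Jordan blocks of size at least j is d_j − d_{j−1} where d_j = dim ker(N^j) (with d_0 = 0). Computing the differences gives [2, 1, 1].
The number of blocks of size exactly k is (#blocks of size ≥ k) − (#blocks of size ≥ k + 1), so the partition is: 1 block(s) of size 1, 1 block(s) of size 3.
In nonincreasing order the block sizes are [3, 1].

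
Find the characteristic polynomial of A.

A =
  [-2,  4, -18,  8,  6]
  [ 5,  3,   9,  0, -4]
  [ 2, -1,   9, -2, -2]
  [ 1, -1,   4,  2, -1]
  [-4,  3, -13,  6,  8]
x^5 - 20*x^4 + 160*x^3 - 640*x^2 + 1280*x - 1024

Expanding det(x·I − A) (e.g. by cofactor expansion or by noting that A is similar to its Jordan form J, which has the same characteristic polynomial as A) gives
  χ_A(x) = x^5 - 20*x^4 + 160*x^3 - 640*x^2 + 1280*x - 1024
which factors as (x - 4)^5. The eigenvalues (with algebraic multiplicities) are λ = 4 with multiplicity 5.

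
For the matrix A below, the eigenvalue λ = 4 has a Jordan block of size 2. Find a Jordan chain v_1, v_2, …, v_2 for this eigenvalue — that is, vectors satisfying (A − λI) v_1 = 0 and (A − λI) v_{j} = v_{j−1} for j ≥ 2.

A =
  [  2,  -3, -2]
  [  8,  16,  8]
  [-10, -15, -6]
A Jordan chain for λ = 4 of length 2:
v_1 = (-2, 8, -10)ᵀ
v_2 = (1, 0, 0)ᵀ

Let N = A − (4)·I. We want v_2 with N^2 v_2 = 0 but N^1 v_2 ≠ 0; then v_{j-1} := N · v_j for j = 2, …, 2.

Pick v_2 = (1, 0, 0)ᵀ.
Then v_1 = N · v_2 = (-2, 8, -10)ᵀ.

Sanity check: (A − (4)·I) v_1 = (0, 0, 0)ᵀ = 0. ✓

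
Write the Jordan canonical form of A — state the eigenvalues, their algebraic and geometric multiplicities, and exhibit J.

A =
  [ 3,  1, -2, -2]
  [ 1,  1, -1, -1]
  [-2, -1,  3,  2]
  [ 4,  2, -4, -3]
J_3(1) ⊕ J_1(1)

The characteristic polynomial is
  det(x·I − A) = x^4 - 4*x^3 + 6*x^2 - 4*x + 1 = (x - 1)^4

Eigenvalues and multiplicities (the geometric multiplicity of λ is n − rank(A − λI), which equals the number of Jordan blocks for λ):
  λ = 1: algebraic multiplicity = 4, geometric multiplicity = 2

Determining the block sizes for each eigenvalue:
  λ = 1: with am = 4 and gm = 2, the partition is not yet determined (e.g. several partitions of 4 into 2 parts exist). Let N = A − (1)·I. Computing rank(N^1) = 2, rank(N^2) = 1, rank(N^3) = 0; the number of blocks of size ≥ j is rank(N^{j−1}) − rank(N^j), giving [2, 1, 1]. So we have 1 block(s) of size 3, 1 block(s) of size 1 → block sizes [3, 1]

Assembling the blocks gives a Jordan form
J =
  [1, 1, 0, 0]
  [0, 1, 1, 0]
  [0, 0, 1, 0]
  [0, 0, 0, 1]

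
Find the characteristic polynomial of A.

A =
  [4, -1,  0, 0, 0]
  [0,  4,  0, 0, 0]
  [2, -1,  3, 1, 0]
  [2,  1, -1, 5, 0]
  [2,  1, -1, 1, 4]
x^5 - 20*x^4 + 160*x^3 - 640*x^2 + 1280*x - 1024

Expanding det(x·I − A) (e.g. by cofactor expansion or by noting that A is similar to its Jordan form J, which has the same characteristic polynomial as A) gives
  χ_A(x) = x^5 - 20*x^4 + 160*x^3 - 640*x^2 + 1280*x - 1024
which factors as (x - 4)^5. The eigenvalues (with algebraic multiplicities) are λ = 4 with multiplicity 5.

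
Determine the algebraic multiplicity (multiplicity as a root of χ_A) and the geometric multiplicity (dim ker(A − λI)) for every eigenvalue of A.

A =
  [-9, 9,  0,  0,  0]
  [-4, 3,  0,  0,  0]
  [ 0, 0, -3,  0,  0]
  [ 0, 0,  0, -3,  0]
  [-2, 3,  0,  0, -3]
λ = -3: alg = 5, geom = 4

Step 1 — factor the characteristic polynomial to read off the algebraic multiplicities:
  χ_A(x) = (x + 3)^5

Step 2 — compute geometric multiplicities via the rank-nullity identity g(λ) = n − rank(A − λI):
  rank(A − (-3)·I) = 1, so dim ker(A − (-3)·I) = n − 1 = 4

Summary:
  λ = -3: algebraic multiplicity = 5, geometric multiplicity = 4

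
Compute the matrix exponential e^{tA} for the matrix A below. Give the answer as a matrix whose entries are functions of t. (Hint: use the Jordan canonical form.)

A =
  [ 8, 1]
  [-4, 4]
e^{tA} =
  [2*t*exp(6*t) + exp(6*t), t*exp(6*t)]
  [-4*t*exp(6*t), -2*t*exp(6*t) + exp(6*t)]

Strategy: write A = P · J · P⁻¹ where J is a Jordan canonical form, so e^{tA} = P · e^{tJ} · P⁻¹, and e^{tJ} can be computed block-by-block.

A has Jordan form
J =
  [6, 1]
  [0, 6]
(up to reordering of blocks).

Per-block formulas:
  For a 2×2 Jordan block J_2(6): exp(t · J_2(6)) = e^(6t)·(I + t·N), where N is the 2×2 nilpotent shift.

After assembling e^{tJ} and conjugating by P, we get:

e^{tA} =
  [2*t*exp(6*t) + exp(6*t), t*exp(6*t)]
  [-4*t*exp(6*t), -2*t*exp(6*t) + exp(6*t)]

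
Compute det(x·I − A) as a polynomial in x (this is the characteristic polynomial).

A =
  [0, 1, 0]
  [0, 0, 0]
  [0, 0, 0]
x^3

Expanding det(x·I − A) (e.g. by cofactor expansion or by noting that A is similar to its Jordan form J, which has the same characteristic polynomial as A) gives
  χ_A(x) = x^3
which factors as x^3. The eigenvalues (with algebraic multiplicities) are λ = 0 with multiplicity 3.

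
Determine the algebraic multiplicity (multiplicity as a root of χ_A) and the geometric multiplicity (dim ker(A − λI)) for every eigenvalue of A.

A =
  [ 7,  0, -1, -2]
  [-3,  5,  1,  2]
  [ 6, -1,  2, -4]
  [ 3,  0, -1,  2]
λ = 4: alg = 4, geom = 2

Step 1 — factor the characteristic polynomial to read off the algebraic multiplicities:
  χ_A(x) = (x - 4)^4

Step 2 — compute geometric multiplicities via the rank-nullity identity g(λ) = n − rank(A − λI):
  rank(A − (4)·I) = 2, so dim ker(A − (4)·I) = n − 2 = 2

Summary:
  λ = 4: algebraic multiplicity = 4, geometric multiplicity = 2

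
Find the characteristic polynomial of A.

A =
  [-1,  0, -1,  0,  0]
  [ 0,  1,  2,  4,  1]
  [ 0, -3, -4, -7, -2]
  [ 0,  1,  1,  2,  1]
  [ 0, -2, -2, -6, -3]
x^5 + 5*x^4 + 10*x^3 + 10*x^2 + 5*x + 1

Expanding det(x·I − A) (e.g. by cofactor expansion or by noting that A is similar to its Jordan form J, which has the same characteristic polynomial as A) gives
  χ_A(x) = x^5 + 5*x^4 + 10*x^3 + 10*x^2 + 5*x + 1
which factors as (x + 1)^5. The eigenvalues (with algebraic multiplicities) are λ = -1 with multiplicity 5.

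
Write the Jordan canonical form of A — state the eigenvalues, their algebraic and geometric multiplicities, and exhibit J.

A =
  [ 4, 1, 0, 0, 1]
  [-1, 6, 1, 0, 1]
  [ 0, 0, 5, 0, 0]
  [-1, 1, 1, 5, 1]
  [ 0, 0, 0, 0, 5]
J_3(5) ⊕ J_1(5) ⊕ J_1(5)

The characteristic polynomial is
  det(x·I − A) = x^5 - 25*x^4 + 250*x^3 - 1250*x^2 + 3125*x - 3125 = (x - 5)^5

Eigenvalues and multiplicities (the geometric multiplicity of λ is n − rank(A − λI), which equals the number of Jordan blocks for λ):
  λ = 5: algebraic multiplicity = 5, geometric multiplicity = 3

Determining the block sizes for each eigenvalue:
  λ = 5: with am = 5 and gm = 3, the partition is not yet determined (e.g. several partitions of 5 into 3 parts exist). Let N = A − (5)·I. Computing rank(N^1) = 2, rank(N^2) = 1, rank(N^3) = 0; the number of blocks of size ≥ j is rank(N^{j−1}) − rank(N^j), giving [3, 1, 1]. So we have 1 block(s) of size 3, 2 block(s) of size 1 → block sizes [3, 1, 1]

Assembling the blocks gives a Jordan form
J =
  [5, 1, 0, 0, 0]
  [0, 5, 1, 0, 0]
  [0, 0, 5, 0, 0]
  [0, 0, 0, 5, 0]
  [0, 0, 0, 0, 5]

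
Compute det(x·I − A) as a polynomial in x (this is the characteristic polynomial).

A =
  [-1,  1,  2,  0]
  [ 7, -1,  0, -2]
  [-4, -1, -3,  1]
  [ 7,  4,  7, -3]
x^4 + 8*x^3 + 24*x^2 + 32*x + 16

Expanding det(x·I − A) (e.g. by cofactor expansion or by noting that A is similar to its Jordan form J, which has the same characteristic polynomial as A) gives
  χ_A(x) = x^4 + 8*x^3 + 24*x^2 + 32*x + 16
which factors as (x + 2)^4. The eigenvalues (with algebraic multiplicities) are λ = -2 with multiplicity 4.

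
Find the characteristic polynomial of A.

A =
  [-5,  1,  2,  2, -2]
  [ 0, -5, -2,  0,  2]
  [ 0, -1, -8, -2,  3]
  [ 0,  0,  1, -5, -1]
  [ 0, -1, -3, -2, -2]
x^5 + 25*x^4 + 250*x^3 + 1250*x^2 + 3125*x + 3125

Expanding det(x·I − A) (e.g. by cofactor expansion or by noting that A is similar to its Jordan form J, which has the same characteristic polynomial as A) gives
  χ_A(x) = x^5 + 25*x^4 + 250*x^3 + 1250*x^2 + 3125*x + 3125
which factors as (x + 5)^5. The eigenvalues (with algebraic multiplicities) are λ = -5 with multiplicity 5.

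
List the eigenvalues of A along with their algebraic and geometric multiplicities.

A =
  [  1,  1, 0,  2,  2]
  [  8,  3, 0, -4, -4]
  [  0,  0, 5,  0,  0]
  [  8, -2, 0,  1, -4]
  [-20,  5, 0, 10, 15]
λ = 5: alg = 5, geom = 4

Step 1 — factor the characteristic polynomial to read off the algebraic multiplicities:
  χ_A(x) = (x - 5)^5

Step 2 — compute geometric multiplicities via the rank-nullity identity g(λ) = n − rank(A − λI):
  rank(A − (5)·I) = 1, so dim ker(A − (5)·I) = n − 1 = 4

Summary:
  λ = 5: algebraic multiplicity = 5, geometric multiplicity = 4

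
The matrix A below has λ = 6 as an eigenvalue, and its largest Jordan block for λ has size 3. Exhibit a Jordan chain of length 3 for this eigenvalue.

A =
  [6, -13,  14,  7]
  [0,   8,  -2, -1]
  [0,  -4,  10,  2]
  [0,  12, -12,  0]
A Jordan chain for λ = 6 of length 3:
v_1 = (2, 0, 0, 0)ᵀ
v_2 = (-13, 2, -4, 12)ᵀ
v_3 = (0, 1, 0, 0)ᵀ

Let N = A − (6)·I. We want v_3 with N^3 v_3 = 0 but N^2 v_3 ≠ 0; then v_{j-1} := N · v_j for j = 3, …, 2.

Pick v_3 = (0, 1, 0, 0)ᵀ.
Then v_2 = N · v_3 = (-13, 2, -4, 12)ᵀ.
Then v_1 = N · v_2 = (2, 0, 0, 0)ᵀ.

Sanity check: (A − (6)·I) v_1 = (0, 0, 0, 0)ᵀ = 0. ✓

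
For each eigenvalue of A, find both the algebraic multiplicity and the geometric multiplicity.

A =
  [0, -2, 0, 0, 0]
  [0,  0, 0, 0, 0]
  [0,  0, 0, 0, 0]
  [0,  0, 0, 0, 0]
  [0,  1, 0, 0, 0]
λ = 0: alg = 5, geom = 4

Step 1 — factor the characteristic polynomial to read off the algebraic multiplicities:
  χ_A(x) = x^5

Step 2 — compute geometric multiplicities via the rank-nullity identity g(λ) = n − rank(A − λI):
  rank(A − (0)·I) = 1, so dim ker(A − (0)·I) = n − 1 = 4

Summary:
  λ = 0: algebraic multiplicity = 5, geometric multiplicity = 4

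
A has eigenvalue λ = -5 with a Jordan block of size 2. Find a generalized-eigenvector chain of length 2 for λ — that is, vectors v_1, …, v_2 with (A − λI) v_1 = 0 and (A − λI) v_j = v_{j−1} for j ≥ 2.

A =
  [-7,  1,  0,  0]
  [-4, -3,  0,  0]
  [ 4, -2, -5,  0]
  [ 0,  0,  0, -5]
A Jordan chain for λ = -5 of length 2:
v_1 = (-2, -4, 4, 0)ᵀ
v_2 = (1, 0, 0, 0)ᵀ

Let N = A − (-5)·I. We want v_2 with N^2 v_2 = 0 but N^1 v_2 ≠ 0; then v_{j-1} := N · v_j for j = 2, …, 2.

Pick v_2 = (1, 0, 0, 0)ᵀ.
Then v_1 = N · v_2 = (-2, -4, 4, 0)ᵀ.

Sanity check: (A − (-5)·I) v_1 = (0, 0, 0, 0)ᵀ = 0. ✓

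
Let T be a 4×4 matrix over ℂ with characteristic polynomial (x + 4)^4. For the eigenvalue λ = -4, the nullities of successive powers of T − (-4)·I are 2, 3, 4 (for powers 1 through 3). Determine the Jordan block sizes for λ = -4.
Block sizes for λ = -4: [3, 1]

From the dimensions of kernels of powers, the number of Jordan blocks of size at least j is d_j − d_{j−1} where d_j = dim ker(N^j) (with d_0 = 0). Computing the differences gives [2, 1, 1].
The number of blocks of size exactly k is (#blocks of size ≥ k) − (#blocks of size ≥ k + 1), so the partition is: 1 block(s) of size 1, 1 block(s) of size 3.
In nonincreasing order the block sizes are [3, 1].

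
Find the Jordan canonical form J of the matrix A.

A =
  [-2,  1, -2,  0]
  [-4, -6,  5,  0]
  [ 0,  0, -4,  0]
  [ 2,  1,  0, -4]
J_3(-4) ⊕ J_1(-4)

The characteristic polynomial is
  det(x·I − A) = x^4 + 16*x^3 + 96*x^2 + 256*x + 256 = (x + 4)^4

Eigenvalues and multiplicities (the geometric multiplicity of λ is n − rank(A − λI), which equals the number of Jordan blocks for λ):
  λ = -4: algebraic multiplicity = 4, geometric multiplicity = 2

Determining the block sizes for each eigenvalue:
  λ = -4: with am = 4 and gm = 2, the partition is not yet determined (e.g. several partitions of 4 into 2 parts exist). Let N = A − (-4)·I. Computing rank(N^1) = 2, rank(N^2) = 1, rank(N^3) = 0; the number of blocks of size ≥ j is rank(N^{j−1}) − rank(N^j), giving [2, 1, 1]. So we have 1 block(s) of size 3, 1 block(s) of size 1 → block sizes [3, 1]

Assembling the blocks gives a Jordan form
J =
  [-4,  1,  0,  0]
  [ 0, -4,  1,  0]
  [ 0,  0, -4,  0]
  [ 0,  0,  0, -4]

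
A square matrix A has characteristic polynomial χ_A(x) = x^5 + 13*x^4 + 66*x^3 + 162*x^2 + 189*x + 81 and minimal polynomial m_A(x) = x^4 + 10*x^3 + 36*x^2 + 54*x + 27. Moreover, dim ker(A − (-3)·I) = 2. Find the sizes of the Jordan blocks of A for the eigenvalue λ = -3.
Block sizes for λ = -3: [3, 1]

Step 1 — from the characteristic polynomial, algebraic multiplicity of λ = -3 is 4. From dim ker(A − (-3)·I) = 2, there are exactly 2 Jordan blocks for λ = -3.
Step 2 — from the minimal polynomial, the factor (x + 3)^3 tells us the largest block for λ = -3 has size 3.
Step 3 — with total size 4, 2 blocks, and largest block 3, the block sizes (in nonincreasing order) are [3, 1].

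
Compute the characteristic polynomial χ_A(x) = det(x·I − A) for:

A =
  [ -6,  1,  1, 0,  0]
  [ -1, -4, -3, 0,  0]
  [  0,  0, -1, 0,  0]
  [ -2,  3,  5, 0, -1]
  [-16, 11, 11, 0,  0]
x^5 + 11*x^4 + 35*x^3 + 25*x^2

Expanding det(x·I − A) (e.g. by cofactor expansion or by noting that A is similar to its Jordan form J, which has the same characteristic polynomial as A) gives
  χ_A(x) = x^5 + 11*x^4 + 35*x^3 + 25*x^2
which factors as x^2*(x + 1)*(x + 5)^2. The eigenvalues (with algebraic multiplicities) are λ = -5 with multiplicity 2, λ = -1 with multiplicity 1, λ = 0 with multiplicity 2.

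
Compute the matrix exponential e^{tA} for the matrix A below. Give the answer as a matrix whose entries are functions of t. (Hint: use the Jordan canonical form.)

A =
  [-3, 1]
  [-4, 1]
e^{tA} =
  [-2*t*exp(-t) + exp(-t), t*exp(-t)]
  [-4*t*exp(-t), 2*t*exp(-t) + exp(-t)]

Strategy: write A = P · J · P⁻¹ where J is a Jordan canonical form, so e^{tA} = P · e^{tJ} · P⁻¹, and e^{tJ} can be computed block-by-block.

A has Jordan form
J =
  [-1,  1]
  [ 0, -1]
(up to reordering of blocks).

Per-block formulas:
  For a 2×2 Jordan block J_2(-1): exp(t · J_2(-1)) = e^(-1t)·(I + t·N), where N is the 2×2 nilpotent shift.

After assembling e^{tJ} and conjugating by P, we get:

e^{tA} =
  [-2*t*exp(-t) + exp(-t), t*exp(-t)]
  [-4*t*exp(-t), 2*t*exp(-t) + exp(-t)]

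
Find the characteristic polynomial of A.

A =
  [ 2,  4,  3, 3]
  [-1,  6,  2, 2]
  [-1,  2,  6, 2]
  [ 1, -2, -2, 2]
x^4 - 16*x^3 + 96*x^2 - 256*x + 256

Expanding det(x·I − A) (e.g. by cofactor expansion or by noting that A is similar to its Jordan form J, which has the same characteristic polynomial as A) gives
  χ_A(x) = x^4 - 16*x^3 + 96*x^2 - 256*x + 256
which factors as (x - 4)^4. The eigenvalues (with algebraic multiplicities) are λ = 4 with multiplicity 4.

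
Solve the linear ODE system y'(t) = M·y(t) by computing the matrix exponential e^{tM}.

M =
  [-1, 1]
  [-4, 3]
e^{tM} =
  [-2*t*exp(t) + exp(t), t*exp(t)]
  [-4*t*exp(t), 2*t*exp(t) + exp(t)]

Strategy: write M = P · J · P⁻¹ where J is a Jordan canonical form, so e^{tM} = P · e^{tJ} · P⁻¹, and e^{tJ} can be computed block-by-block.

M has Jordan form
J =
  [1, 1]
  [0, 1]
(up to reordering of blocks).

Per-block formulas:
  For a 2×2 Jordan block J_2(1): exp(t · J_2(1)) = e^(1t)·(I + t·N), where N is the 2×2 nilpotent shift.

After assembling e^{tJ} and conjugating by P, we get:

e^{tM} =
  [-2*t*exp(t) + exp(t), t*exp(t)]
  [-4*t*exp(t), 2*t*exp(t) + exp(t)]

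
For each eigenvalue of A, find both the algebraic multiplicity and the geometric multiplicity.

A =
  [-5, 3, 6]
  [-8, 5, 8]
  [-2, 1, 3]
λ = 1: alg = 3, geom = 2

Step 1 — factor the characteristic polynomial to read off the algebraic multiplicities:
  χ_A(x) = (x - 1)^3

Step 2 — compute geometric multiplicities via the rank-nullity identity g(λ) = n − rank(A − λI):
  rank(A − (1)·I) = 1, so dim ker(A − (1)·I) = n − 1 = 2

Summary:
  λ = 1: algebraic multiplicity = 3, geometric multiplicity = 2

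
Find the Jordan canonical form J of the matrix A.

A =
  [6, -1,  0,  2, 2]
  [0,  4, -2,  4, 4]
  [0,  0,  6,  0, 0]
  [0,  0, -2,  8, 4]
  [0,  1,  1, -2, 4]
J_1(4) ⊕ J_2(6) ⊕ J_2(6)

The characteristic polynomial is
  det(x·I − A) = x^5 - 28*x^4 + 312*x^3 - 1728*x^2 + 4752*x - 5184 = (x - 6)^4*(x - 4)

Eigenvalues and multiplicities (the geometric multiplicity of λ is n − rank(A − λI), which equals the number of Jordan blocks for λ):
  λ = 4: algebraic multiplicity = 1, geometric multiplicity = 1
  λ = 6: algebraic multiplicity = 4, geometric multiplicity = 2

Determining the block sizes for each eigenvalue:
  λ = 4: one block (gm = 1), so the single block has size am = 1 → block sizes [1]
  λ = 6: with am = 4 and gm = 2, the partition is not yet determined (e.g. several partitions of 4 into 2 parts exist). Let N = A − (6)·I. Computing rank(N^1) = 3, rank(N^2) = 1; the number of blocks of size ≥ j is rank(N^{j−1}) − rank(N^j), giving [2, 2]. So we have 2 block(s) of size 2 → block sizes [2, 2]

Assembling the blocks gives a Jordan form
J =
  [4, 0, 0, 0, 0]
  [0, 6, 1, 0, 0]
  [0, 0, 6, 0, 0]
  [0, 0, 0, 6, 1]
  [0, 0, 0, 0, 6]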